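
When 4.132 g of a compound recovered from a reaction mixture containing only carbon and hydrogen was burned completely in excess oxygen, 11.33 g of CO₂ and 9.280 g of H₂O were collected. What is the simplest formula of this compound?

mol C = 11.33 g CO₂ ÷ 44.009 g/mol = 0.25745 mol
mol H = 2 × 9.280 g H₂O ÷ 18.015 g/mol = 1.0303 mol
Divide by the smallest (0.25745 mol): C 1.000, H 4.002

CH4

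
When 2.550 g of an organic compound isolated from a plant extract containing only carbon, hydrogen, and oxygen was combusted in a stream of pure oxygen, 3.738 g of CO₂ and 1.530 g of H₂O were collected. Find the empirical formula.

CH2O

mol C = 3.738 g CO₂ ÷ 44.009 g/mol = 0.084937 mol
mol H = 2 × 1.530 g H₂O ÷ 18.015 g/mol = 0.16986 mol
mass O = 2.550 − (1.0202 + 0.17122) = 1.3586 g → mol O = 1.3586 ÷ 15.999 = 0.084918 mol
Divide by the smallest (0.084918 mol): C 1.000, H 2.000, O 1.000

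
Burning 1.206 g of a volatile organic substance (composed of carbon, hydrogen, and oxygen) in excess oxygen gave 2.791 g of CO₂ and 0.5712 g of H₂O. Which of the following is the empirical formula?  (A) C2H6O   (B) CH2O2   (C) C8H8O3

(C) C8H8O3

mol C = 2.791 g CO₂ ÷ 44.009 g/mol = 0.063419 mol
mol H = 2 × 0.5712 g H₂O ÷ 18.015 g/mol = 0.063414 mol
mass O = 1.206 − (0.76172 + 0.063921) = 0.38036 g → mol O = 0.38036 ÷ 15.999 = 0.023774 mol
Divide by the smallest (0.023774 mol): C 2.668, H 2.667, O 1.000
Multiplying each by 3 gives whole numbers: C 8.00, H 8.00, O 3.00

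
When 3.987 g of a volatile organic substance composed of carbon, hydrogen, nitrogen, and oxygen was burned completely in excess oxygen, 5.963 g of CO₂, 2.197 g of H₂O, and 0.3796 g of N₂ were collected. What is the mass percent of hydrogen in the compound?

6.17%

mol C = 5.963 g CO₂ ÷ 44.009 g/mol = 0.13550 mol
mol H = 2 × 2.197 g H₂O ÷ 18.015 g/mol = 0.24391 mol
mol N = 2 × 0.3796 g N₂ ÷ 28.014 g/mol = 0.027101 mol
mass O = 3.987 − (1.6274 + 0.24586 + 0.37960) = 1.7341 g → mol O = 1.7341 ÷ 15.999 = 0.10839 mol
mass % H = 0.24586 g ÷ 3.987 g × 100%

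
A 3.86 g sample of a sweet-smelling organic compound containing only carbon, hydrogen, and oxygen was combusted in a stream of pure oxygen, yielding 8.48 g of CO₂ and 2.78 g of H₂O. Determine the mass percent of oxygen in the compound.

mol C = 8.48 g CO₂ ÷ 44.009 g/mol = 0.1927 mol
mol H = 2 × 2.78 g H₂O ÷ 18.015 g/mol = 0.3086 mol
mass O = 3.86 − (2.314 + 0.3111) = 1.235 g → mol O = 1.235 ÷ 15.999 = 0.07716 mol
mass % O = 1.235 g ÷ 3.86 g × 100%

32.0%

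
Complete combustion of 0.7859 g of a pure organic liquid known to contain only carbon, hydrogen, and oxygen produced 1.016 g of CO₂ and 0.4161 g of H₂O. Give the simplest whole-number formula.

mol C = 1.016 g CO₂ ÷ 44.009 g/mol = 0.023086 mol
mol H = 2 × 0.4161 g H₂O ÷ 18.015 g/mol = 0.046195 mol
mass O = 0.7859 − (0.27729 + 0.046564) = 0.46205 g → mol O = 0.46205 ÷ 15.999 = 0.028880 mol
Divide by the smallest (0.023086 mol): C 1.000, H 2.001, O 1.251
Multiplying each by 4 gives whole numbers: C 4.00, H 8.00, O 5.00

C4H8O5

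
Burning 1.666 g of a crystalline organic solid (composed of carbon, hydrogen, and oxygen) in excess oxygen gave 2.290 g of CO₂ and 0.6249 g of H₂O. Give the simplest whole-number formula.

C6H8O7

mol C = 2.290 g CO₂ ÷ 44.009 g/mol = 0.052035 mol
mol H = 2 × 0.6249 g H₂O ÷ 18.015 g/mol = 0.069376 mol
mass O = 1.666 − (0.62499 + 0.069931) = 0.97108 g → mol O = 0.97108 ÷ 15.999 = 0.060696 mol
Divide by the smallest (0.052035 mol): C 1.000, H 1.333, O 1.166
Multiplying each by 6 gives whole numbers: C 6.00, H 8.00, O 7.00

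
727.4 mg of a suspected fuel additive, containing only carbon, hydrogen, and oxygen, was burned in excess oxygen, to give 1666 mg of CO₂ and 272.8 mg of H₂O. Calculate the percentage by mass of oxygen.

33.29%

mol C = 1.666 g CO₂ ÷ 44.009 g/mol = 0.037856 mol
mol H = 2 × 0.2728 g H₂O ÷ 18.015 g/mol = 0.030286 mol
mass O = 0.7274 − (0.45469 + 0.030528) = 0.24218 g → mol O = 0.24218 ÷ 15.999 = 0.015137 mol
mass % O = 0.24218 g ÷ 0.7274 g × 100%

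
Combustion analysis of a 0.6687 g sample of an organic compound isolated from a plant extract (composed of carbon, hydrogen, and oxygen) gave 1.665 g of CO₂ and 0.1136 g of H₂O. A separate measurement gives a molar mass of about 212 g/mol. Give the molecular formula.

mol C = 1.665 g CO₂ ÷ 44.009 g/mol = 0.037833 mol
mol H = 2 × 0.1136 g H₂O ÷ 18.015 g/mol = 0.012612 mol
mass O = 0.6687 − (0.45441 + 0.012713) = 0.20157 g → mol O = 0.20157 ÷ 15.999 = 0.012599 mol
Divide by the smallest (0.012599 mol): C 3.003, H 1.001, O 1.000
Empirical formula: C3HO
Empirical-formula mass = 53.04 g/mol; 212 ÷ 53.04 ≈ 4, so the molecular formula is C12H4O4.

C12H4O4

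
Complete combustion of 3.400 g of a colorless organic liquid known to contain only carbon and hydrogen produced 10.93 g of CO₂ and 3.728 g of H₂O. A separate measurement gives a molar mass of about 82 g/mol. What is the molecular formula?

C6H10

mol C = 10.93 g CO₂ ÷ 44.009 g/mol = 0.24836 mol
mol H = 2 × 3.728 g H₂O ÷ 18.015 g/mol = 0.41388 mol
Divide by the smallest (0.24836 mol): C 1.000, H 1.666
Multiplying each by 3 gives whole numbers: C 3.00, H 5.00
Empirical formula: C3H5
Empirical-formula mass = 41.07 g/mol; 82 ÷ 41.07 ≈ 2, so the molecular formula is C6H10.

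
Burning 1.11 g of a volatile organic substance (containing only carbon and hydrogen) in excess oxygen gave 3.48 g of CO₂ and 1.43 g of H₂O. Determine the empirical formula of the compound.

CH2

mol C = 3.48 g CO₂ ÷ 44.009 g/mol = 0.07907 mol
mol H = 2 × 1.43 g H₂O ÷ 18.015 g/mol = 0.1588 mol
Divide by the smallest (0.07907 mol): C 1.000, H 2.008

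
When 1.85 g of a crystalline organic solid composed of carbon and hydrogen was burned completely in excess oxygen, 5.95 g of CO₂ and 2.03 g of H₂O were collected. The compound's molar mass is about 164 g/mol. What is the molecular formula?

C12H20

mol C = 5.95 g CO₂ ÷ 44.009 g/mol = 0.1352 mol
mol H = 2 × 2.03 g H₂O ÷ 18.015 g/mol = 0.2254 mol
Divide by the smallest (0.1352 mol): C 1.000, H 1.667
Multiplying each by 3 gives whole numbers: C 3.00, H 5.00
Empirical formula: C3H5
Empirical-formula mass = 41.07 g/mol; 164 ÷ 41.07 ≈ 4, so the molecular formula is C12H20.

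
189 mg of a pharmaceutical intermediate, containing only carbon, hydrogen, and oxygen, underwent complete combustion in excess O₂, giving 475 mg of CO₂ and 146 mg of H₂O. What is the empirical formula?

mol C = 0.475 g CO₂ ÷ 44.009 g/mol = 0.01079 mol
mol H = 2 × 0.146 g H₂O ÷ 18.015 g/mol = 0.01621 mol
mass O = 0.189 − (0.1296 + 0.01634) = 0.04302 g → mol O = 0.04302 ÷ 15.999 = 0.002689 mol
Divide by the smallest (0.002689 mol): C 4.014, H 6.027, O 1.000

C4H6O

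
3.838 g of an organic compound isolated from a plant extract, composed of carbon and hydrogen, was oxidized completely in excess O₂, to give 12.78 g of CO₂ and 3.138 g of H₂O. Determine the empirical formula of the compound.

mol C = 12.78 g CO₂ ÷ 44.009 g/mol = 0.29040 mol
mol H = 2 × 3.138 g H₂O ÷ 18.015 g/mol = 0.34838 mol
Divide by the smallest (0.29040 mol): C 1.000, H 1.200
Multiplying each by 5 gives whole numbers: C 5.00, H 6.00

C5H6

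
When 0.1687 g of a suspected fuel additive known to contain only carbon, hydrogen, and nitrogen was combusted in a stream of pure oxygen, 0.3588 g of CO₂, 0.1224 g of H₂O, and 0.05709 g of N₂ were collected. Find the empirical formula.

C6H10N3

mol C = 0.3588 g CO₂ ÷ 44.009 g/mol = 0.0081529 mol
mol H = 2 × 0.1224 g H₂O ÷ 18.015 g/mol = 0.013589 mol
mol N = 2 × 0.05709 g N₂ ÷ 28.014 g/mol = 0.0040758 mol
Divide by the smallest (0.0040758 mol): C 2.000, H 3.334, N 1.000
Multiplying each by 3 gives whole numbers: C 6.00, H 10.00, N 3.00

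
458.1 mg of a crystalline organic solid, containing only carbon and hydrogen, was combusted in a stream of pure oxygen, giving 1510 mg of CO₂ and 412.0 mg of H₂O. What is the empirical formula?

mol C = 1.510 g CO₂ ÷ 44.009 g/mol = 0.034311 mol
mol H = 2 × 0.4120 g H₂O ÷ 18.015 g/mol = 0.045740 mol
Divide by the smallest (0.034311 mol): C 1.000, H 1.333
Multiplying each by 3 gives whole numbers: C 3.00, H 4.00

C3H4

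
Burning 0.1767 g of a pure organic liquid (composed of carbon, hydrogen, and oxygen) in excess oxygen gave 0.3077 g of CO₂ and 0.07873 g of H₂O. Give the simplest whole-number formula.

mol C = 0.3077 g CO₂ ÷ 44.009 g/mol = 0.0069918 mol
mol H = 2 × 0.07873 g H₂O ÷ 18.015 g/mol = 0.0087405 mol
mass O = 0.1767 − (0.083978 + 0.0088104) = 0.083912 g → mol O = 0.083912 ÷ 15.999 = 0.0052448 mol
Divide by the smallest (0.0052448 mol): C 1.333, H 1.667, O 1.000
Multiplying each by 3 gives whole numbers: C 4.00, H 5.00, O 3.00

C4H5O3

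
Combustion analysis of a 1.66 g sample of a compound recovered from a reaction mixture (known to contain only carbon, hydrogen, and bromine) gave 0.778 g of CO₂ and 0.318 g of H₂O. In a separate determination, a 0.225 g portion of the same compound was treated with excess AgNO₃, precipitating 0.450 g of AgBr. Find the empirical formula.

CH2Br

mol C = 0.778 g CO₂ ÷ 44.009 g/mol = 0.01768 mol
mol H = 2 × 0.318 g H₂O ÷ 18.015 g/mol = 0.03530 mol
From the AgBr data: mol Br per gram of compound = (0.450 ÷ 187.772) ÷ 0.225 = 0.01065 mol/g, so in the 1.66 g combustion sample mol Br = 0.01768 mol
Divide by the smallest (0.01768 mol): C 1.000, H 1.997, Br 1.000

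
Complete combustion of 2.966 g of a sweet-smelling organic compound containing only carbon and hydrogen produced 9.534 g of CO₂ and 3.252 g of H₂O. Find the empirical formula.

mol C = 9.534 g CO₂ ÷ 44.009 g/mol = 0.21664 mol
mol H = 2 × 3.252 g H₂O ÷ 18.015 g/mol = 0.36103 mol
Divide by the smallest (0.21664 mol): C 1.000, H 1.667
Multiplying each by 3 gives whole numbers: C 3.00, H 5.00

C3H5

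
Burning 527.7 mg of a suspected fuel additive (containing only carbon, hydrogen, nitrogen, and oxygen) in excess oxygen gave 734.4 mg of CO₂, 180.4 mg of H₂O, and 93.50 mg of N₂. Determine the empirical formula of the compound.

mol C = 0.7344 g CO₂ ÷ 44.009 g/mol = 0.016687 mol
mol H = 2 × 0.1804 g H₂O ÷ 18.015 g/mol = 0.020028 mol
mol N = 2 × 0.09350 g N₂ ÷ 28.014 g/mol = 0.0066752 mol
mass O = 0.5277 − (0.20043 + 0.020188 + 0.093500) = 0.21358 g → mol O = 0.21358 ÷ 15.999 = 0.013349 mol
Divide by the smallest (0.0066752 mol): C 2.500, H 3.000, N 1.000, O 2.000
Multiplying each by 2 gives whole numbers: C 5.00, H 6.00, N 2.00, O 4.00

C5H6N2O4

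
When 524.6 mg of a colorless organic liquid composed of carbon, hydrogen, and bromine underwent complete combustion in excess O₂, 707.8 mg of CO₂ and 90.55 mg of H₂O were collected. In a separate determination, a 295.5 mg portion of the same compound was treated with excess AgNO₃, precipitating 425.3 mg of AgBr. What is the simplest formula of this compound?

C8H5Br2

mol C = 0.7078 g CO₂ ÷ 44.009 g/mol = 0.016083 mol
mol H = 2 × 0.09055 g H₂O ÷ 18.015 g/mol = 0.010053 mol
From the AgBr data: mol Br per gram of compound = (0.4253 ÷ 187.772) ÷ 0.2955 = 0.0076649 mol/g, so in the 0.5246 g combustion sample mol Br = 0.0040210 mol
Divide by the smallest (0.0040210 mol): C 4.000, H 2.500, Br 1.000
Multiplying each by 2 gives whole numbers: C 8.00, H 5.00, Br 2.00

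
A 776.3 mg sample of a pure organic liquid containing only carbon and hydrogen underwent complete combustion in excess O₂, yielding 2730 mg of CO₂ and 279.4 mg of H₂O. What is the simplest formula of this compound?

C2H

mol C = 2.730 g CO₂ ÷ 44.009 g/mol = 0.062033 mol
mol H = 2 × 0.2794 g H₂O ÷ 18.015 g/mol = 0.031019 mol
Divide by the smallest (0.031019 mol): C 2.000, H 1.000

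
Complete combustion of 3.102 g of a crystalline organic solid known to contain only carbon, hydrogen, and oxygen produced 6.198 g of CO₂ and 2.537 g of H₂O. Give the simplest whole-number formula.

mol C = 6.198 g CO₂ ÷ 44.009 g/mol = 0.14083 mol
mol H = 2 × 2.537 g H₂O ÷ 18.015 g/mol = 0.28165 mol
mass O = 3.102 − (1.6916 + 0.28391) = 1.1265 g → mol O = 1.1265 ÷ 15.999 = 0.070412 mol
Divide by the smallest (0.070412 mol): C 2.000, H 4.000, O 1.000

C2H4O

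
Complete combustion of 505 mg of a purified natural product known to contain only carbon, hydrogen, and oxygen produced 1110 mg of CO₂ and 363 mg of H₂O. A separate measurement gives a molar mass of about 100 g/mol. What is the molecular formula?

C5H8O2

mol C = 1.11 g CO₂ ÷ 44.009 g/mol = 0.02522 mol
mol H = 2 × 0.363 g H₂O ÷ 18.015 g/mol = 0.04030 mol
mass O = 0.505 − (0.3029 + 0.04062) = 0.1614 g → mol O = 0.1614 ÷ 15.999 = 0.01009 mol
Divide by the smallest (0.01009 mol): C 2.500, H 3.994, O 1.000
Multiplying each by 2 gives whole numbers: C 5.00, H 7.99, O 2.00
Empirical formula: C5H8O2
Empirical-formula mass = 100.12 g/mol; 100 ÷ 100.12 ≈ 1, so the molecular formula is C5H8O2.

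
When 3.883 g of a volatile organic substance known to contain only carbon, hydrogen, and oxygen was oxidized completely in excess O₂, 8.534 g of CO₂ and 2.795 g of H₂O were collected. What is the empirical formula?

C5H8O2

mol C = 8.534 g CO₂ ÷ 44.009 g/mol = 0.19391 mol
mol H = 2 × 2.795 g H₂O ÷ 18.015 g/mol = 0.31030 mol
mass O = 3.883 − (2.3291 + 0.31278) = 1.2411 g → mol O = 1.2411 ÷ 15.999 = 0.077574 mol
Divide by the smallest (0.077574 mol): C 2.500, H 4.000, O 1.000
Multiplying each by 2 gives whole numbers: C 5.00, H 8.00, O 2.00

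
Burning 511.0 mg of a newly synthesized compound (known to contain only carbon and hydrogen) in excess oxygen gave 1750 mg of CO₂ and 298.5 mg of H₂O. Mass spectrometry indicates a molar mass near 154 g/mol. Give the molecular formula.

C12H10

mol C = 1.750 g CO₂ ÷ 44.009 g/mol = 0.039765 mol
mol H = 2 × 0.2985 g H₂O ÷ 18.015 g/mol = 0.033139 mol
Divide by the smallest (0.033139 mol): C 1.200, H 1.000
Multiplying each by 5 gives whole numbers: C 6.00, H 5.00
Empirical formula: C6H5
Empirical-formula mass = 77.11 g/mol; 154 ÷ 77.11 ≈ 2, so the molecular formula is C12H10.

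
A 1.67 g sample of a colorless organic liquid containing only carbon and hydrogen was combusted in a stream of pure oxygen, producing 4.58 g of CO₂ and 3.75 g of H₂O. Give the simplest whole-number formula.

mol C = 4.58 g CO₂ ÷ 44.009 g/mol = 0.1041 mol
mol H = 2 × 3.75 g H₂O ÷ 18.015 g/mol = 0.4163 mol
Divide by the smallest (0.1041 mol): C 1.000, H 4.000

CH4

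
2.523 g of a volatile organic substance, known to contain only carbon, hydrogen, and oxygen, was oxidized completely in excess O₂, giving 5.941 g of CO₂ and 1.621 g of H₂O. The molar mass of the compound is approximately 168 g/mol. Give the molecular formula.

C9H12O3

mol C = 5.941 g CO₂ ÷ 44.009 g/mol = 0.13500 mol
mol H = 2 × 1.621 g H₂O ÷ 18.015 g/mol = 0.17996 mol
mass O = 2.523 − (1.6214 + 0.18140) = 0.72017 g → mol O = 0.72017 ÷ 15.999 = 0.045014 mol
Divide by the smallest (0.045014 mol): C 2.999, H 3.998, O 1.000
Empirical formula: C3H4O
Empirical-formula mass = 56.06 g/mol; 168 ÷ 56.06 ≈ 3, so the molecular formula is C9H12O3.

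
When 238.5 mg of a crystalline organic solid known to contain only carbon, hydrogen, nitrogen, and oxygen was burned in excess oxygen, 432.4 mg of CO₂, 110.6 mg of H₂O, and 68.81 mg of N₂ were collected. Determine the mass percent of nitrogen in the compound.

mol C = 0.4324 g CO₂ ÷ 44.009 g/mol = 0.0098253 mol
mol H = 2 × 0.1106 g H₂O ÷ 18.015 g/mol = 0.012279 mol
mol N = 2 × 0.06881 g N₂ ÷ 28.014 g/mol = 0.0049125 mol
mass O = 0.2385 − (0.11801 + 0.012377 + 0.068810) = 0.039302 g → mol O = 0.039302 ÷ 15.999 = 0.0024565 mol
mass % N = 0.068810 g ÷ 0.2385 g × 100%

28.85%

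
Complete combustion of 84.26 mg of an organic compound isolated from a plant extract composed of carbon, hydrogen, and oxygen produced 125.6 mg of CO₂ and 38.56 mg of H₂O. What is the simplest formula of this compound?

mol C = 0.1256 g CO₂ ÷ 44.009 g/mol = 0.0028540 mol
mol H = 2 × 0.03856 g H₂O ÷ 18.015 g/mol = 0.0042809 mol
mass O = 0.08426 − (0.034279 + 0.0043151) = 0.045666 g → mol O = 0.045666 ÷ 15.999 = 0.0028543 mol
Divide by the smallest (0.0028540 mol): C 1.000, H 1.500, O 1.000
Multiplying each by 2 gives whole numbers: C 2.00, H 3.00, O 2.00

C2H3O2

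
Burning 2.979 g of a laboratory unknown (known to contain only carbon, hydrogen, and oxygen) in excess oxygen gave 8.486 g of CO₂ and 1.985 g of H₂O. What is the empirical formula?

C7H8O

mol C = 8.486 g CO₂ ÷ 44.009 g/mol = 0.19282 mol
mol H = 2 × 1.985 g H₂O ÷ 18.015 g/mol = 0.22037 mol
mass O = 2.979 − (2.3160 + 0.22213) = 0.44085 g → mol O = 0.44085 ÷ 15.999 = 0.027555 mol
Divide by the smallest (0.027555 mol): C 6.998, H 7.998, O 1.000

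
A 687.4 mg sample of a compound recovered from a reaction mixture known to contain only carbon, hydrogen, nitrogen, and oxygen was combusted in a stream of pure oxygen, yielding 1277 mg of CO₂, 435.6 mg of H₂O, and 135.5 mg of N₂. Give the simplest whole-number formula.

mol C = 1.277 g CO₂ ÷ 44.009 g/mol = 0.029017 mol
mol H = 2 × 0.4356 g H₂O ÷ 18.015 g/mol = 0.048360 mol
mol N = 2 × 0.1355 g N₂ ÷ 28.014 g/mol = 0.0096737 mol
mass O = 0.6874 − (0.34852 + 0.048747 + 0.13550) = 0.15463 g → mol O = 0.15463 ÷ 15.999 = 0.0096651 mol
Divide by the smallest (0.0096651 mol): C 3.002, H 5.004, N 1.001, O 1.000

C3H5NO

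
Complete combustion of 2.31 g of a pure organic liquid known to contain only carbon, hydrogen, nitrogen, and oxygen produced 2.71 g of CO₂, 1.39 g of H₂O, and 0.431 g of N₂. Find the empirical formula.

C2H5NO2

mol C = 2.71 g CO₂ ÷ 44.009 g/mol = 0.06158 mol
mol H = 2 × 1.39 g H₂O ÷ 18.015 g/mol = 0.1543 mol
mol N = 2 × 0.431 g N₂ ÷ 28.014 g/mol = 0.03077 mol
mass O = 2.31 − (0.7396 + 0.1556 + 0.4310) = 0.9838 g → mol O = 0.9838 ÷ 15.999 = 0.06149 mol
Divide by the smallest (0.03077 mol): C 2.001, H 5.015, N 1.000, O 1.998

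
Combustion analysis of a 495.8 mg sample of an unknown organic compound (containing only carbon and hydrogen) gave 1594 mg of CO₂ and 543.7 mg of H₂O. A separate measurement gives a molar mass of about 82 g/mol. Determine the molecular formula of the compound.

C6H10

mol C = 1.594 g CO₂ ÷ 44.009 g/mol = 0.036220 mol
mol H = 2 × 0.5437 g H₂O ÷ 18.015 g/mol = 0.060361 mol
Divide by the smallest (0.036220 mol): C 1.000, H 1.667
Multiplying each by 3 gives whole numbers: C 3.00, H 5.00
Empirical formula: C3H5
Empirical-formula mass = 41.07 g/mol; 82 ÷ 41.07 ≈ 2, so the molecular formula is C6H10.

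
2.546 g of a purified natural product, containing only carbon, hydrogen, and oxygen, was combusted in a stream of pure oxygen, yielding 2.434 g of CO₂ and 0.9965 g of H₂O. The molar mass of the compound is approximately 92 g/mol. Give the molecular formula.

C2H4O4

mol C = 2.434 g CO₂ ÷ 44.009 g/mol = 0.055307 mol
mol H = 2 × 0.9965 g H₂O ÷ 18.015 g/mol = 0.11063 mol
mass O = 2.546 − (0.66429 + 0.11152) = 1.7702 g → mol O = 1.7702 ÷ 15.999 = 0.11064 mol
Divide by the smallest (0.055307 mol): C 1.000, H 2.000, O 2.001
Empirical formula: CH2O2
Empirical-formula mass = 46.02 g/mol; 92 ÷ 46.02 ≈ 2, so the molecular formula is C2H4O4.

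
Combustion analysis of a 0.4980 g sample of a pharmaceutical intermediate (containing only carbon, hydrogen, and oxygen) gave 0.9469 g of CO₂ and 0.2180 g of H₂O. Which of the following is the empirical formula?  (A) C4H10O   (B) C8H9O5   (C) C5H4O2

mol C = 0.9469 g CO₂ ÷ 44.009 g/mol = 0.021516 mol
mol H = 2 × 0.2180 g H₂O ÷ 18.015 g/mol = 0.024202 mol
mass O = 0.4980 − (0.25843 + 0.024396) = 0.21518 g → mol O = 0.21518 ÷ 15.999 = 0.013449 mol
Divide by the smallest (0.013449 mol): C 1.600, H 1.800, O 1.000
Multiplying each by 5 gives whole numbers: C 8.00, H 9.00, O 5.00

(B) C8H9O5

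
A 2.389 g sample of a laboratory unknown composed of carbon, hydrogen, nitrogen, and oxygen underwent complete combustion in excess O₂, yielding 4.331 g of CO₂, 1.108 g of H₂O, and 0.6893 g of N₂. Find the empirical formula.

mol C = 4.331 g CO₂ ÷ 44.009 g/mol = 0.098412 mol
mol H = 2 × 1.108 g H₂O ÷ 18.015 g/mol = 0.12301 mol
mol N = 2 × 0.6893 g N₂ ÷ 28.014 g/mol = 0.049211 mol
mass O = 2.389 − (1.1820 + 0.12399 + 0.68930) = 0.39368 g → mol O = 0.39368 ÷ 15.999 = 0.024607 mol
Divide by the smallest (0.024607 mol): C 3.999, H 4.999, N 2.000, O 1.000

C4H5N2O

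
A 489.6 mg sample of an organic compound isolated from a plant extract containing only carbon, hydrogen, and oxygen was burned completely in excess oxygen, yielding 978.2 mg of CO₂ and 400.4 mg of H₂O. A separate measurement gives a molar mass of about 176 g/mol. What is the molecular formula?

mol C = 0.9782 g CO₂ ÷ 44.009 g/mol = 0.022227 mol
mol H = 2 × 0.4004 g H₂O ÷ 18.015 g/mol = 0.044452 mol
mass O = 0.4896 − (0.26697 + 0.044807) = 0.17782 g → mol O = 0.17782 ÷ 15.999 = 0.011114 mol
Divide by the smallest (0.011114 mol): C 2.000, H 3.999, O 1.000
Empirical formula: C2H4O
Empirical-formula mass = 44.05 g/mol; 176 ÷ 44.05 ≈ 4, so the molecular formula is C8H16O4.

C8H16O4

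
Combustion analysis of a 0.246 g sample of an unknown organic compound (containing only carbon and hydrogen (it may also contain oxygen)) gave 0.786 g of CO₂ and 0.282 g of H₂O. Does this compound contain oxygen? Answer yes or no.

mol C = 0.786 g CO₂ ÷ 44.009 g/mol = 0.01786 mol
mol H = 2 × 0.282 g H₂O ÷ 18.015 g/mol = 0.03131 mol
C and H together account for 0.2461 g — essentially the entire 0.246 g sample — so the compound contains no oxygen.

no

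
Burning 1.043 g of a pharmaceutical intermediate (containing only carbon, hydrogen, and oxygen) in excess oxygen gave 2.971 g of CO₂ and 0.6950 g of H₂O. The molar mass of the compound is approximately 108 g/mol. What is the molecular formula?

C7H8O

mol C = 2.971 g CO₂ ÷ 44.009 g/mol = 0.067509 mol
mol H = 2 × 0.6950 g H₂O ÷ 18.015 g/mol = 0.077158 mol
mass O = 1.043 − (0.81085 + 0.077775) = 0.15438 g → mol O = 0.15438 ÷ 15.999 = 0.0096491 mol
Divide by the smallest (0.0096491 mol): C 6.996, H 7.996, O 1.000
Empirical formula: C7H8O
Empirical-formula mass = 108.14 g/mol; 108 ÷ 108.14 ≈ 1, so the molecular formula is C7H8O.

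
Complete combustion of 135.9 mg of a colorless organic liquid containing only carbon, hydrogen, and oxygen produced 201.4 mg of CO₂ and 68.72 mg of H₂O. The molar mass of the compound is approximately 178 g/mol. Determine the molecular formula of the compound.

C6H10O6

mol C = 0.2014 g CO₂ ÷ 44.009 g/mol = 0.0045763 mol
mol H = 2 × 0.06872 g H₂O ÷ 18.015 g/mol = 0.0076292 mol
mass O = 0.1359 − (0.054966 + 0.0076902) = 0.073243 g → mol O = 0.073243 ÷ 15.999 = 0.0045780 mol
Divide by the smallest (0.0045763 mol): C 1.000, H 1.667, O 1.000
Multiplying each by 3 gives whole numbers: C 3.00, H 5.00, O 3.00
Empirical formula: C3H5O3
Empirical-formula mass = 89.07 g/mol; 178 ÷ 89.07 ≈ 2, so the molecular formula is C6H10O6.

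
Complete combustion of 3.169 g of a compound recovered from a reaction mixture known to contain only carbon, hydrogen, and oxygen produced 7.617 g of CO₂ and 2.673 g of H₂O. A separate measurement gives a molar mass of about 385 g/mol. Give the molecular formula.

mol C = 7.617 g CO₂ ÷ 44.009 g/mol = 0.17308 mol
mol H = 2 × 2.673 g H₂O ÷ 18.015 g/mol = 0.29675 mol
mass O = 3.169 − (2.0788 + 0.29913) = 0.79103 g → mol O = 0.79103 ÷ 15.999 = 0.049443 mol
Divide by the smallest (0.049443 mol): C 3.501, H 6.002, O 1.000
Multiplying each by 2 gives whole numbers: C 7.00, H 12.00, O 2.00
Empirical formula: C7H12O2
Empirical-formula mass = 128.17 g/mol; 385 ÷ 128.17 ≈ 3, so the molecular formula is C21H36O6.

C21H36O6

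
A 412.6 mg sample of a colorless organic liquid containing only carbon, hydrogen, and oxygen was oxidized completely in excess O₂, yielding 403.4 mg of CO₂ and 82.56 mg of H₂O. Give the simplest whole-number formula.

CHO2

mol C = 0.4034 g CO₂ ÷ 44.009 g/mol = 0.0091663 mol
mol H = 2 × 0.08256 g H₂O ÷ 18.015 g/mol = 0.0091657 mol
mass O = 0.4126 − (0.11010 + 0.0092390) = 0.29326 g → mol O = 0.29326 ÷ 15.999 = 0.018330 mol
Divide by the smallest (0.0091657 mol): C 1.000, H 1.000, O 2.000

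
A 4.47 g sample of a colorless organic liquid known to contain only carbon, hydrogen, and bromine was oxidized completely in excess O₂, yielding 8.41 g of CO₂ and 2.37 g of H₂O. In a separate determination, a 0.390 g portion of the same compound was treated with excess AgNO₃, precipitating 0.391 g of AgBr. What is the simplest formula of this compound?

mol C = 8.41 g CO₂ ÷ 44.009 g/mol = 0.1911 mol
mol H = 2 × 2.37 g H₂O ÷ 18.015 g/mol = 0.2631 mol
From the AgBr data: mol Br per gram of compound = (0.391 ÷ 187.772) ÷ 0.390 = 0.005339 mol/g, so in the 4.47 g combustion sample mol Br = 0.02387 mol
Divide by the smallest (0.02387 mol): C 8.007, H 11.024, Br 1.000

C8H11Br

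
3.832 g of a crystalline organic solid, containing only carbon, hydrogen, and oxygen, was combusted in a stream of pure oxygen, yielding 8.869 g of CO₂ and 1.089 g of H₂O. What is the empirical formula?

C5H3O2

mol C = 8.869 g CO₂ ÷ 44.009 g/mol = 0.20153 mol
mol H = 2 × 1.089 g H₂O ÷ 18.015 g/mol = 0.12090 mol
mass O = 3.832 − (2.4205 + 0.12187) = 1.2896 g → mol O = 1.2896 ÷ 15.999 = 0.080605 mol
Divide by the smallest (0.080605 mol): C 2.500, H 1.500, O 1.000
Multiplying each by 2 gives whole numbers: C 5.00, H 3.00, O 2.00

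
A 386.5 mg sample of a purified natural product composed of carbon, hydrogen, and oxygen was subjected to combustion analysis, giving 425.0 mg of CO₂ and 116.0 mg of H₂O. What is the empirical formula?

C3H4O5

mol C = 0.4250 g CO₂ ÷ 44.009 g/mol = 0.0096571 mol
mol H = 2 × 0.1160 g H₂O ÷ 18.015 g/mol = 0.012878 mol
mass O = 0.3865 − (0.11599 + 0.012981) = 0.25753 g → mol O = 0.25753 ÷ 15.999 = 0.016096 mol
Divide by the smallest (0.0096571 mol): C 1.000, H 1.334, O 1.667
Multiplying each by 3 gives whole numbers: C 3.00, H 4.00, O 5.00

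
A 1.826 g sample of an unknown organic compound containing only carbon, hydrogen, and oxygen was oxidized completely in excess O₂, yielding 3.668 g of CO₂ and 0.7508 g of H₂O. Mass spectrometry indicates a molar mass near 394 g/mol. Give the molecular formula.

mol C = 3.668 g CO₂ ÷ 44.009 g/mol = 0.083347 mol
mol H = 2 × 0.7508 g H₂O ÷ 18.015 g/mol = 0.083353 mol
mass O = 1.826 − (1.0011 + 0.084020) = 0.74090 g → mol O = 0.74090 ÷ 15.999 = 0.046309 mol
Divide by the smallest (0.046309 mol): C 1.800, H 1.800, O 1.000
Multiplying each by 5 gives whole numbers: C 9.00, H 9.00, O 5.00
Empirical formula: C9H9O5
Empirical-formula mass = 197.17 g/mol; 394 ÷ 197.17 ≈ 2, so the molecular formula is C18H18O10.

C18H18O10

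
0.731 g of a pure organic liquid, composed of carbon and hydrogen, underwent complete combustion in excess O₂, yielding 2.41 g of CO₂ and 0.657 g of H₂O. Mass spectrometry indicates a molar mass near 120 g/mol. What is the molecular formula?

C9H12

mol C = 2.41 g CO₂ ÷ 44.009 g/mol = 0.05476 mol
mol H = 2 × 0.657 g H₂O ÷ 18.015 g/mol = 0.07294 mol
Divide by the smallest (0.05476 mol): C 1.000, H 1.332
Multiplying each by 3 gives whole numbers: C 3.00, H 4.00
Empirical formula: C3H4
Empirical-formula mass = 40.06 g/mol; 120 ÷ 40.06 ≈ 3, so the molecular formula is C9H12.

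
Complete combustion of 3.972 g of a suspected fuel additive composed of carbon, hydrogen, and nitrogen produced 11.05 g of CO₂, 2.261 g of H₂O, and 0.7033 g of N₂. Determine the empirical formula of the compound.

C5H5N

mol C = 11.05 g CO₂ ÷ 44.009 g/mol = 0.25109 mol
mol H = 2 × 2.261 g H₂O ÷ 18.015 g/mol = 0.25101 mol
mol N = 2 × 0.7033 g N₂ ÷ 28.014 g/mol = 0.050211 mol
Divide by the smallest (0.050211 mol): C 5.001, H 4.999, N 1.000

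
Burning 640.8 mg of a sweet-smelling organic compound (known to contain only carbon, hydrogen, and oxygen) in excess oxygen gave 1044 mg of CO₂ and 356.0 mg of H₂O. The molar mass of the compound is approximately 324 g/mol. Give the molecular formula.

C12H20O10

mol C = 1.044 g CO₂ ÷ 44.009 g/mol = 0.023722 mol
mol H = 2 × 0.3560 g H₂O ÷ 18.015 g/mol = 0.039523 mol
mass O = 0.6408 − (0.28493 + 0.039839) = 0.31603 g → mol O = 0.31603 ÷ 15.999 = 0.019753 mol
Divide by the smallest (0.019753 mol): C 1.201, H 2.001, O 1.000
Multiplying each by 5 gives whole numbers: C 6.00, H 10.00, O 5.00
Empirical formula: C6H10O5
Empirical-formula mass = 162.14 g/mol; 324 ÷ 162.14 ≈ 2, so the molecular formula is C12H20O10.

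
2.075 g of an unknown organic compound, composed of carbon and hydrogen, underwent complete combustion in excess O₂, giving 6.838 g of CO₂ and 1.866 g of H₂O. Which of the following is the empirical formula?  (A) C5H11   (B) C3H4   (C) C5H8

(B) C3H4

mol C = 6.838 g CO₂ ÷ 44.009 g/mol = 0.15538 mol
mol H = 2 × 1.866 g H₂O ÷ 18.015 g/mol = 0.20716 mol
Divide by the smallest (0.15538 mol): C 1.000, H 1.333
Multiplying each by 3 gives whole numbers: C 3.00, H 4.00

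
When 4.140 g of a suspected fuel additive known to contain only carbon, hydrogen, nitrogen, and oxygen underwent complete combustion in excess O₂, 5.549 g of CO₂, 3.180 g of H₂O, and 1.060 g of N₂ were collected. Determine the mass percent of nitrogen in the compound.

mol C = 5.549 g CO₂ ÷ 44.009 g/mol = 0.12609 mol
mol H = 2 × 3.180 g H₂O ÷ 18.015 g/mol = 0.35304 mol
mol N = 2 × 1.060 g N₂ ÷ 28.014 g/mol = 0.075676 mol
mass O = 4.140 − (1.5144 + 0.35586 + 1.0600) = 1.2097 g → mol O = 1.2097 ÷ 15.999 = 0.075611 mol
mass % N = 1.0600 g ÷ 4.140 g × 100%

25.60%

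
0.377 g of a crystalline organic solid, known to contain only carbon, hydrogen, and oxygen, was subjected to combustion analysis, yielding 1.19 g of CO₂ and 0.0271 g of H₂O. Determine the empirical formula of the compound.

mol C = 1.19 g CO₂ ÷ 44.009 g/mol = 0.02704 mol
mol H = 2 × 0.0271 g H₂O ÷ 18.015 g/mol = 0.003009 mol
mass O = 0.377 − (0.3248 + 0.003033) = 0.04919 g → mol O = 0.04919 ÷ 15.999 = 0.003075 mol
Divide by the smallest (0.003009 mol): C 8.988, H 1.000, O 1.022

C9HO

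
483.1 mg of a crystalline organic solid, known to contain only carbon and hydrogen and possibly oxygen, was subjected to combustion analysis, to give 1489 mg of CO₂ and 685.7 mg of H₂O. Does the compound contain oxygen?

mol C = 1.489 g CO₂ ÷ 44.009 g/mol = 0.033834 mol
mol H = 2 × 0.6857 g H₂O ÷ 18.015 g/mol = 0.076125 mol
C and H together account for 0.48311 g — essentially the entire 0.4831 g sample — so the compound contains no oxygen.

no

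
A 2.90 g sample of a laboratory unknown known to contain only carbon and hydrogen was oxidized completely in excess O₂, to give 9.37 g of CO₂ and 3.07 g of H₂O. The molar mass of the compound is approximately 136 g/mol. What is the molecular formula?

mol C = 9.37 g CO₂ ÷ 44.009 g/mol = 0.2129 mol
mol H = 2 × 3.07 g H₂O ÷ 18.015 g/mol = 0.3408 mol
Divide by the smallest (0.2129 mol): C 1.000, H 1.601
Multiplying each by 5 gives whole numbers: C 5.00, H 8.00
Empirical formula: C5H8
Empirical-formula mass = 68.12 g/mol; 136 ÷ 68.12 ≈ 2, so the molecular formula is C10H16.

C10H16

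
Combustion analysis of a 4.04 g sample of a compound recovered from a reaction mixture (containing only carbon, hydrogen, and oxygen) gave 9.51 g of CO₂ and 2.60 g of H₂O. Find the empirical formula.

mol C = 9.51 g CO₂ ÷ 44.009 g/mol = 0.2161 mol
mol H = 2 × 2.60 g H₂O ÷ 18.015 g/mol = 0.2886 mol
mass O = 4.04 − (2.595 + 0.2910) = 1.154 g → mol O = 1.154 ÷ 15.999 = 0.07210 mol
Divide by the smallest (0.07210 mol): C 2.997, H 4.003, O 1.000

C3H4O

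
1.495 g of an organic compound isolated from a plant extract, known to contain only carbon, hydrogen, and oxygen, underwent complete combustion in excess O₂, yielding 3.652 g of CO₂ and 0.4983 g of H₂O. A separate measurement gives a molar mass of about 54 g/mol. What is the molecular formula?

C3H2O

mol C = 3.652 g CO₂ ÷ 44.009 g/mol = 0.082983 mol
mol H = 2 × 0.4983 g H₂O ÷ 18.015 g/mol = 0.055321 mol
mass O = 1.495 − (0.99671 + 0.055763) = 0.44253 g → mol O = 0.44253 ÷ 15.999 = 0.027660 mol
Divide by the smallest (0.027660 mol): C 3.000, H 2.000, O 1.000
Empirical formula: C3H2O
Empirical-formula mass = 54.05 g/mol; 54 ÷ 54.05 ≈ 1, so the molecular formula is C3H2O.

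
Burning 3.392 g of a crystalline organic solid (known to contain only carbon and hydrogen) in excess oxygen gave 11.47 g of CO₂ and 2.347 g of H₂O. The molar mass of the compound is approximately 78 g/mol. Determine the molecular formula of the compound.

mol C = 11.47 g CO₂ ÷ 44.009 g/mol = 0.26063 mol
mol H = 2 × 2.347 g H₂O ÷ 18.015 g/mol = 0.26056 mol
Divide by the smallest (0.26056 mol): C 1.000, H 1.000
Empirical formula: CH
Empirical-formula mass = 13.02 g/mol; 78 ÷ 13.02 ≈ 6, so the molecular formula is C6H6.

C6H6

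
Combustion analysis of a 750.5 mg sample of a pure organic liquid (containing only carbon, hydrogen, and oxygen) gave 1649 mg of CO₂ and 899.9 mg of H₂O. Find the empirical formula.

C3H8O

mol C = 1.649 g CO₂ ÷ 44.009 g/mol = 0.037470 mol
mol H = 2 × 0.8999 g H₂O ÷ 18.015 g/mol = 0.099906 mol
mass O = 0.7505 − (0.45005 + 0.10070) = 0.19975 g → mol O = 0.19975 ÷ 15.999 = 0.012485 mol
Divide by the smallest (0.012485 mol): C 3.001, H 8.002, O 1.000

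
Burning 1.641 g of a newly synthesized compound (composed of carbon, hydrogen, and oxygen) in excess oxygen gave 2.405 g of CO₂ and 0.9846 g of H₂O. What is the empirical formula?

mol C = 2.405 g CO₂ ÷ 44.009 g/mol = 0.054648 mol
mol H = 2 × 0.9846 g H₂O ÷ 18.015 g/mol = 0.10931 mol
mass O = 1.641 − (0.65638 + 0.11018) = 0.87444 g → mol O = 0.87444 ÷ 15.999 = 0.054656 mol
Divide by the smallest (0.054648 mol): C 1.000, H 2.000, O 1.000

CH2O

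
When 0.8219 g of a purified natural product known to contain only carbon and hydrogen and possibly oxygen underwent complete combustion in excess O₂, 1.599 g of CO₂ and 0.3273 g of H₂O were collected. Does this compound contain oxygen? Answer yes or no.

yes

mol C = 1.599 g CO₂ ÷ 44.009 g/mol = 0.036333 mol
mol H = 2 × 0.3273 g H₂O ÷ 18.015 g/mol = 0.036336 mol
C and H account for only 0.47303 g of the 0.8219 g sample; the remaining 0.34887 g must be oxygen.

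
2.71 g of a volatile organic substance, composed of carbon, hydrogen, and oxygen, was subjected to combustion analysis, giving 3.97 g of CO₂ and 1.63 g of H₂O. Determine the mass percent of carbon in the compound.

40.0%

mol C = 3.97 g CO₂ ÷ 44.009 g/mol = 0.09021 mol
mol H = 2 × 1.63 g H₂O ÷ 18.015 g/mol = 0.1810 mol
mass O = 2.71 − (1.083 + 0.1824) = 1.444 g → mol O = 1.444 ÷ 15.999 = 0.09026 mol
mass % C = 1.083 g ÷ 2.71 g × 100%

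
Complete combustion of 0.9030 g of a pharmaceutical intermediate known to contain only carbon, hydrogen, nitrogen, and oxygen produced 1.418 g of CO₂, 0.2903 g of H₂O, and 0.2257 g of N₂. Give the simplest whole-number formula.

mol C = 1.418 g CO₂ ÷ 44.009 g/mol = 0.032221 mol
mol H = 2 × 0.2903 g H₂O ÷ 18.015 g/mol = 0.032229 mol
mol N = 2 × 0.2257 g N₂ ÷ 28.014 g/mol = 0.016113 mol
mass O = 0.9030 − (0.38700 + 0.032487 + 0.22570) = 0.25781 g → mol O = 0.25781 ÷ 15.999 = 0.016114 mol
Divide by the smallest (0.016113 mol): C 2.000, H 2.000, N 1.000, O 1.000

C2H2NO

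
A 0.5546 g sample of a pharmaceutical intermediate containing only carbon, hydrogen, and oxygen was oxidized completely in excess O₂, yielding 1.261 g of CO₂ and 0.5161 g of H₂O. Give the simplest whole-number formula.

C3H6O

mol C = 1.261 g CO₂ ÷ 44.009 g/mol = 0.028653 mol
mol H = 2 × 0.5161 g H₂O ÷ 18.015 g/mol = 0.057297 mol
mass O = 0.5546 − (0.34415 + 0.057755) = 0.15269 g → mol O = 0.15269 ÷ 15.999 = 0.0095438 mol
Divide by the smallest (0.0095438 mol): C 3.002, H 6.004, O 1.000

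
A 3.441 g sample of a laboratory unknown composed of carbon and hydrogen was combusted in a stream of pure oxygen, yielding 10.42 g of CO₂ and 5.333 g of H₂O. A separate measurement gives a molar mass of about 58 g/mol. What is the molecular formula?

mol C = 10.42 g CO₂ ÷ 44.009 g/mol = 0.23677 mol
mol H = 2 × 5.333 g H₂O ÷ 18.015 g/mol = 0.59206 mol
Divide by the smallest (0.23677 mol): C 1.000, H 2.501
Multiplying each by 2 gives whole numbers: C 2.00, H 5.00
Empirical formula: C2H5
Empirical-formula mass = 29.06 g/mol; 58 ÷ 29.06 ≈ 2, so the molecular formula is C4H10.

C4H10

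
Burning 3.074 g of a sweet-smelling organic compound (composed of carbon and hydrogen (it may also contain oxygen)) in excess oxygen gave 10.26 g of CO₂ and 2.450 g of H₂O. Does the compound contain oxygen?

mol C = 10.26 g CO₂ ÷ 44.009 g/mol = 0.23313 mol
mol H = 2 × 2.450 g H₂O ÷ 18.015 g/mol = 0.27200 mol
C and H together account for 3.0743 g — essentially the entire 3.074 g sample — so the compound contains no oxygen.

no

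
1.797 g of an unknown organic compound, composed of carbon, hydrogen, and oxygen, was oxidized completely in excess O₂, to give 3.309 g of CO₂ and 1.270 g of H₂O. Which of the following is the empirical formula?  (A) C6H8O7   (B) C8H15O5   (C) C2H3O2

(B) C8H15O5

mol C = 3.309 g CO₂ ÷ 44.009 g/mol = 0.075189 mol
mol H = 2 × 1.270 g H₂O ÷ 18.015 g/mol = 0.14099 mol
mass O = 1.797 − (0.90310 + 0.14212) = 0.75178 g → mol O = 0.75178 ÷ 15.999 = 0.046989 mol
Divide by the smallest (0.046989 mol): C 1.600, H 3.001, O 1.000
Multiplying each by 5 gives whole numbers: C 8.00, H 15.00, O 5.00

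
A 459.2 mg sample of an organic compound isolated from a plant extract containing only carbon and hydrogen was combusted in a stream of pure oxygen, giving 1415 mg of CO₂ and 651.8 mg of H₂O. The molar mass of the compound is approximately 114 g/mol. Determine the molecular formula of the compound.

mol C = 1.415 g CO₂ ÷ 44.009 g/mol = 0.032153 mol
mol H = 2 × 0.6518 g H₂O ÷ 18.015 g/mol = 0.072362 mol
Divide by the smallest (0.032153 mol): C 1.000, H 2.251
Multiplying each by 4 gives whole numbers: C 4.00, H 9.00
Empirical formula: C4H9
Empirical-formula mass = 57.12 g/mol; 114 ÷ 57.12 ≈ 2, so the molecular formula is C8H18.

C8H18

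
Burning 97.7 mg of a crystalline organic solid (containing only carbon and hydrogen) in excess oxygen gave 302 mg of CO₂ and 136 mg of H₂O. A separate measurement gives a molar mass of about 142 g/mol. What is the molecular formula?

C10H22

mol C = 0.302 g CO₂ ÷ 44.009 g/mol = 0.006862 mol
mol H = 2 × 0.136 g H₂O ÷ 18.015 g/mol = 0.01510 mol
Divide by the smallest (0.006862 mol): C 1.000, H 2.200
Multiplying each by 5 gives whole numbers: C 5.00, H 11.00
Empirical formula: C5H11
Empirical-formula mass = 71.14 g/mol; 142 ÷ 71.14 ≈ 2, so the molecular formula is C10H22.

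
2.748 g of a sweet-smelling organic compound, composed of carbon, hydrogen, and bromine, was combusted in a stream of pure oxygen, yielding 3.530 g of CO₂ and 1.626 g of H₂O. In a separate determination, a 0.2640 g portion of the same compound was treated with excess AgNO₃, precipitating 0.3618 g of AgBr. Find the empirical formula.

C4H9Br

mol C = 3.530 g CO₂ ÷ 44.009 g/mol = 0.080211 mol
mol H = 2 × 1.626 g H₂O ÷ 18.015 g/mol = 0.18052 mol
From the AgBr data: mol Br per gram of compound = (0.3618 ÷ 187.772) ÷ 0.2640 = 0.0072985 mol/g, so in the 2.748 g combustion sample mol Br = 0.020056 mol
Divide by the smallest (0.020056 mol): C 3.999, H 9.000, Br 1.000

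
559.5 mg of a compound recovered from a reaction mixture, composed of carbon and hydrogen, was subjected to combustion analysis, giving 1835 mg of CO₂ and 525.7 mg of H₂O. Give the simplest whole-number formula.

C5H7

mol C = 1.835 g CO₂ ÷ 44.009 g/mol = 0.041696 mol
mol H = 2 × 0.5257 g H₂O ÷ 18.015 g/mol = 0.058362 mol
Divide by the smallest (0.041696 mol): C 1.000, H 1.400
Multiplying each by 5 gives whole numbers: C 5.00, H 7.00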